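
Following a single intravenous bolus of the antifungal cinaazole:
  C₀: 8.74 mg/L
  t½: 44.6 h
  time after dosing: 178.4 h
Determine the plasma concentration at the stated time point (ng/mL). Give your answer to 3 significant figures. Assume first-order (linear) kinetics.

546 ng/mL

k = ln2 / t½ = 0.693147 / 44.6 = 0.01554 h⁻¹
t / t½ = 178.4 / 44.6 = 4 half-lives
C = C₀ × (1/2)^4 = 8.740 × 0.06250 = 0.5463 mg/L
Convert: 0.5463 mg/L × 1000 = 546.3 ng/mL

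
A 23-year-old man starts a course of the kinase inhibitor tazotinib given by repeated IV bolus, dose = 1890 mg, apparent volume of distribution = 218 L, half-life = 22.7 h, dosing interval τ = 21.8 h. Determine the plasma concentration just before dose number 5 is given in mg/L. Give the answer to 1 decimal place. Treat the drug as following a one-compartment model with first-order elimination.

8.5 mg/L

C₀ per dose = Dose / Vd = 1890 / 218 = 8.670 mg/L
k = ln2 / t½ = 0.693147 / 22.7 = 0.03054 h⁻¹
Fraction remaining after one interval: r = e^(−kτ) = e^(−0.03054 × 21.8) = 0.5139
Before dose 5, 4 doses have been given (aged 1τ, 2τ, 3τ, 4τ).
C_trough = C₀ × (r + r² + … + r^4) = C₀ × r(1−r^4)/(1−r)
        = 8.670 × 0.5139 × (1 − 0.06975) / (1 − 0.5139) = 8.527 mg/L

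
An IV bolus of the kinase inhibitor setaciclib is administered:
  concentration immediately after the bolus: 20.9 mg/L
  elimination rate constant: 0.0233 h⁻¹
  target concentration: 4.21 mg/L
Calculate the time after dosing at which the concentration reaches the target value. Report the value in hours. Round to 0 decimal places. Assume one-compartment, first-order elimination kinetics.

t = ln(C₀ / C) / k = ln(20.90 / 4.21) / 0.02330
  = ln(4.964) / 0.02330 = 1.602 / 0.02330 = 68.76 h

69 h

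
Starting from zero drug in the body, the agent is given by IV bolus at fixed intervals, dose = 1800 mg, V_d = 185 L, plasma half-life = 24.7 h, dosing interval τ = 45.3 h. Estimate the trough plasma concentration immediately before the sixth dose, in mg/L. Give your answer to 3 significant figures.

C₀ per dose = Dose / Vd = 1800 / 185 = 9.730 mg/L
k = ln2 / t½ = 0.693147 / 24.7 = 0.02806 h⁻¹
Fraction remaining after one interval: r = e^(−kτ) = e^(−0.02806 × 45.3) = 0.2805
Before dose 6, 5 doses have been given (aged 1τ, 2τ, 3τ, 4τ, 5τ).
C_trough = C₀ × (r + r² + … + r^5) = C₀ × r(1−r^5)/(1−r)
        = 9.730 × 0.2805 × (1 − 0.001736) / (1 − 0.2805) = 3.787 mg/L

3.79 mg/L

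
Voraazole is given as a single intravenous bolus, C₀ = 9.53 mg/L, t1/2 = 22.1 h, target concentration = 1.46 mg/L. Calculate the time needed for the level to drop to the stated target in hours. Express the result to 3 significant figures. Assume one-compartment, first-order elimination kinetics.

k = ln2 / t½ = 0.693147 / 22.1 = 0.03136 h⁻¹
t = ln(C₀ / C) / k = ln(9.530 / 1.46) / 0.03136
  = ln(6.527) / 0.03136 = 1.876 / 0.03136 = 59.82 h

59.8 h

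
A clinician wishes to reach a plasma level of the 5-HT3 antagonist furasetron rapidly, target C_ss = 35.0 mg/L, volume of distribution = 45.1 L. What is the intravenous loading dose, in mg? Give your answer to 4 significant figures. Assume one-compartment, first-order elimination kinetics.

1579 mg

LD = Css × Vd = 35.0 × 45.1 = 1579 mg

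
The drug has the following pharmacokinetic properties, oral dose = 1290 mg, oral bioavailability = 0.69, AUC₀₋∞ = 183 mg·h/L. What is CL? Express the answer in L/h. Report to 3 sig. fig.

CL = F·Dose / AUC = 0.69 × 1290 / 183 = 4.864 L/h

4.86 L/h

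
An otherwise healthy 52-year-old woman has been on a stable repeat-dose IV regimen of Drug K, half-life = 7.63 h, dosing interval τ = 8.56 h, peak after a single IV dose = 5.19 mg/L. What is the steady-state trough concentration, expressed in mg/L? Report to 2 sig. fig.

4.4 mg/L

k = ln2 / t½ = 0.693147 / 7.63 = 0.09084 h⁻¹
e^(−kτ) = e^(−0.09084 × 8.56) = 0.4595
Accumulation ratio R = 1 / (1 − e^(−kτ)) = 1 / (1 − 0.4595) = 1.850
Steady-state trough = C₀ × R × e^(−kτ) = 5.19 × 1.850 × 0.4595 = 4.412 mg/L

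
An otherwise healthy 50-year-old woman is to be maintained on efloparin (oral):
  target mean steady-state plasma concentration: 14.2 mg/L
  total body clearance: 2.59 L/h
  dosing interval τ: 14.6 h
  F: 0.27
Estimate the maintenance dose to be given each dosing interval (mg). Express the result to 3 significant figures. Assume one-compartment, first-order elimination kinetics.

At steady state, F × (Dose/τ) = Css × CL.
Dose = Css × CL × τ / F = 14.2 × 2.590 × 14.6 / 0.27 = 1989 mg

1990 mg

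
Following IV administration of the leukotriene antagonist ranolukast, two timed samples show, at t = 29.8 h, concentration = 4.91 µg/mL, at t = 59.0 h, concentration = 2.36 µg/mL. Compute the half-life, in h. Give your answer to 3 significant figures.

27.6 h

k = ln(C₁/C₂) / (t₂ − t₁) = ln(4.91/2.36) / (59.0 − 29.8)
  = 0.7326 / 29.20 = 0.02509 h⁻¹
t½ = ln2 / k = 0.693147 / 0.02509 = 27.63 h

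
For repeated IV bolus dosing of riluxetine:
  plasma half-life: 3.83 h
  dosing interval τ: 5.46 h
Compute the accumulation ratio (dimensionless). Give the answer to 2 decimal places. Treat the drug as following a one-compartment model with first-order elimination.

1.59

k = ln2 / t½ = 0.693147 / 3.83 = 0.1810 h⁻¹
e^(−kτ) = e^(−0.1810 × 5.46) = 0.3722
Accumulation ratio R = 1 / (1 − e^(−kτ)) = 1 / (1 − 0.3722) = 1.593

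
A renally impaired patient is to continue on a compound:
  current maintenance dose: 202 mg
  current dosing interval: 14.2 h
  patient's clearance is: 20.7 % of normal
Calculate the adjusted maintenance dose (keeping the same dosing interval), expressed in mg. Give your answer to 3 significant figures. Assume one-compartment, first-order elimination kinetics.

41.8 mg

To keep the same average steady-state level, dosing rate must scale with clearance.
CL ratio = 20.7 / 100 = 0.2070
New dose (same interval) = 202 × 0.2070 = 41.81 mg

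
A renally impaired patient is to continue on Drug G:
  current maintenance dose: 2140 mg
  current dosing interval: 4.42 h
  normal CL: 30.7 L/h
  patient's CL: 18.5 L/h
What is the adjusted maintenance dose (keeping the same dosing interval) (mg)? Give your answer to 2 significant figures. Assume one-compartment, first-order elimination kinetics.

To keep the same average steady-state level, dosing rate must scale with clearance.
CL ratio = 18.5 / 30.7 = 0.6026
New dose (same interval) = 2140 × 0.6026 = 1290 mg

1300 mg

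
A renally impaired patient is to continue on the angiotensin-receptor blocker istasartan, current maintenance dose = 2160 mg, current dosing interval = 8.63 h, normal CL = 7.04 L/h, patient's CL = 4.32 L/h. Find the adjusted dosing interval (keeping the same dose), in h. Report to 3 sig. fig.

14.1 h

To keep the same average steady-state level, dosing rate must scale with clearance.
CL ratio = 4.32 / 7.04 = 0.6136
New interval (same dose) = 8.63 / 0.6136 = 14.06 h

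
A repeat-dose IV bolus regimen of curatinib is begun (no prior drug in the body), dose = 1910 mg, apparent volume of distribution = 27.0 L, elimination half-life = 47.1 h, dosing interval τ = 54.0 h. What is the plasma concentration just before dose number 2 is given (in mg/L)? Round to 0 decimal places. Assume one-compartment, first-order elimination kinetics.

32 mg/L

C₀ per dose = Dose / Vd = 1910 / 27.0 = 70.74 mg/L
k = ln2 / t½ = 0.693147 / 47.1 = 0.01472 h⁻¹
Fraction remaining after one interval: r = e^(−kτ) = e^(−0.01472 × 54.0) = 0.4516
Before dose 2, 1 dose has been given (aged 1τ).
C_trough = C₀ × r = 70.74 × 0.4516 = 31.95 mg/L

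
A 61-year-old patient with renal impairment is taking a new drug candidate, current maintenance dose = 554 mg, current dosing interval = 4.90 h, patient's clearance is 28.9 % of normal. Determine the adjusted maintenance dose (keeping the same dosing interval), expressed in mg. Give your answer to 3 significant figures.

160 mg

To keep the same average steady-state level, dosing rate must scale with clearance.
CL ratio = 28.9 / 100 = 0.2890
New dose (same interval) = 554 × 0.2890 = 160.1 mg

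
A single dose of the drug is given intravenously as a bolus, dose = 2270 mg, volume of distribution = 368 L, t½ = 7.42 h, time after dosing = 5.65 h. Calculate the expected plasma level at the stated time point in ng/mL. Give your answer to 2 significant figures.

C₀ = Dose / Vd = 2270 / 368 = 6.168 mg/L
k = ln2 / t½ = 0.693147 / 7.42 = 0.09342 h⁻¹
C = C₀ · e^(−k·t) = 6.168 × e^(−0.09342 × 5.65)
  = 6.168 × 0.5899 = 3.639 mg/L
Convert: 3.639 mg/L × 1000 = 3639 ng/mL

3600 ng/mL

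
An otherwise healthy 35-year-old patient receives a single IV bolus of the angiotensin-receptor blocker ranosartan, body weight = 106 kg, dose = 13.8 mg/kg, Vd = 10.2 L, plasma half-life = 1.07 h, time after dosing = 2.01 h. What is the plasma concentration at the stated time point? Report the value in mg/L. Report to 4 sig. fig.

39.00 mg/L

Total dose = 13.8 × 106 = 1463 mg
C₀ = Dose / Vd = 1463 / 10.2 = 143.4 mg/L
k = ln2 / t½ = 0.693147 / 1.07 = 0.6478 h⁻¹
C = C₀ · e^(−k·t) = 143.4 × e^(−0.6478 × 2.01)
  = 143.4 × 0.2720 = 39.00 mg/L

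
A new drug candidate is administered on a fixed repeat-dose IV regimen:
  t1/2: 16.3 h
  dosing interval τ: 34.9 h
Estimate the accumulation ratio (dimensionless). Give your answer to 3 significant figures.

1.29

k = ln2 / t½ = 0.693147 / 16.3 = 0.04252 h⁻¹
e^(−kτ) = e^(−0.04252 × 34.9) = 0.2267
Accumulation ratio R = 1 / (1 − e^(−kτ)) = 1 / (1 − 0.2267) = 1.293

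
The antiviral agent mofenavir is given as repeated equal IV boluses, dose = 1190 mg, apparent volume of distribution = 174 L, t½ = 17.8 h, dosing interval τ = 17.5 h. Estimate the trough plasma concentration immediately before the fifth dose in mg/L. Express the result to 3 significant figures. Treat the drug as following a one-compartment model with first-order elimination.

6.54 mg/L

C₀ per dose = Dose / Vd = 1190 / 174 = 6.839 mg/L
k = ln2 / t½ = 0.693147 / 17.8 = 0.03894 h⁻¹
Fraction remaining after one interval: r = e^(−kτ) = e^(−0.03894 × 17.5) = 0.5059
Before dose 5, 4 doses have been given (aged 1τ, 2τ, 3τ, 4τ).
C_trough = C₀ × (r + r² + … + r^4) = C₀ × r(1−r^4)/(1−r)
        = 6.839 × 0.5059 × (1 − 0.06550) / (1 − 0.5059) = 6.544 mg/L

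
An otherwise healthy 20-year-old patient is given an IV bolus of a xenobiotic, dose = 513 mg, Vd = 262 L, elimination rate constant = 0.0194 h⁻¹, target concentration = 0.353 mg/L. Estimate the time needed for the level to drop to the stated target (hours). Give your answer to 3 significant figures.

88.3 h

C₀ = Dose / Vd = 513.0 / 262 = 1.958 mg/L
t = ln(C₀ / C) / k = ln(1.958 / 0.353) / 0.01940
  = ln(5.547) / 0.01940 = 1.713 / 0.01940 = 88.30 h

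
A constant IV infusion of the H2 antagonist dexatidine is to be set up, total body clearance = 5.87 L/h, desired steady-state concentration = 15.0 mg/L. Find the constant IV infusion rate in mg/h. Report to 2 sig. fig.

88 mg/h

At steady state, infusion rate R₀ = Css × CL = 15.0 × 5.870 = 88.05 mg/h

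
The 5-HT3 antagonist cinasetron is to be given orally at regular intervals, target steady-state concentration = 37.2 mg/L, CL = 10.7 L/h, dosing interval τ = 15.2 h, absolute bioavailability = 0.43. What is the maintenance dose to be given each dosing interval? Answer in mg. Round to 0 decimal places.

At steady state, F × (Dose/τ) = Css × CL.
Dose = Css × CL × τ / F = 37.2 × 10.70 × 15.2 / 0.43 = 14070 mg

14070 mg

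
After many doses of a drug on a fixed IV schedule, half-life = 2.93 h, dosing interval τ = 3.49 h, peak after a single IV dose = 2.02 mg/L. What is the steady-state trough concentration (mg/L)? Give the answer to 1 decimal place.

1.6 mg/L

k = ln2 / t½ = 0.693147 / 2.93 = 0.2366 h⁻¹
e^(−kτ) = e^(−0.2366 × 3.49) = 0.4379
Accumulation ratio R = 1 / (1 − e^(−kτ)) = 1 / (1 − 0.4379) = 1.779
Steady-state trough = C₀ × R × e^(−kτ) = 2.02 × 1.779 × 0.4379 = 1.574 mg/L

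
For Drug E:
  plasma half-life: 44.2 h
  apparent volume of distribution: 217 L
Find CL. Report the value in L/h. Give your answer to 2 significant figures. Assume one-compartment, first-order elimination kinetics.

k = ln2 / t½ = 0.693147 / 44.2 = 0.01568 h⁻¹
CL = k × Vd = 0.01568 × 217 = 3.403 L/h

3.4 L/h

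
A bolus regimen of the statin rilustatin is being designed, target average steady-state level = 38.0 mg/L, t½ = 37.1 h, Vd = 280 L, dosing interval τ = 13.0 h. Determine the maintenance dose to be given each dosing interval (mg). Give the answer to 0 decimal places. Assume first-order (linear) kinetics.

2584 mg

k = ln2 / t½ = 0.693147 / 37.1 = 0.01868 h⁻¹
CL = k × Vd = 0.01868 × 280 = 5.230 L/h
At steady state, Dose/τ = Css × CL.
Dose = Css × CL × τ = 38.0 × 5.230 × 13.0 = 2584 mg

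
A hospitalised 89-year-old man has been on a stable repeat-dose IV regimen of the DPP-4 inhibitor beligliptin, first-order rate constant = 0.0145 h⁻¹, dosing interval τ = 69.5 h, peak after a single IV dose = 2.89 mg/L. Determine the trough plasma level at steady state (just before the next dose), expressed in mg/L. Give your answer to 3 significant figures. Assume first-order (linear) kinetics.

1.66 mg/L

e^(−kτ) = e^(−0.01450 × 69.5) = 0.3650
Accumulation ratio R = 1 / (1 − e^(−kτ)) = 1 / (1 − 0.3650) = 1.575
Steady-state trough = C₀ × R × e^(−kτ) = 2.89 × 1.575 × 0.3650 = 1.661 mg/L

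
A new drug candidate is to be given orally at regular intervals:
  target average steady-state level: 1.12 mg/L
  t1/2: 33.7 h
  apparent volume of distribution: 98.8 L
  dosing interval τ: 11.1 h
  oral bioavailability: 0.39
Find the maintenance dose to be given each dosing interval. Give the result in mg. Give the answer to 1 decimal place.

64.8 mg

k = ln2 / t½ = 0.693147 / 33.7 = 0.02057 h⁻¹
CL = k × Vd = 0.02057 × 98.8 = 2.032 L/h
At steady state, F × (Dose/τ) = Css × CL.
Dose = Css × CL × τ / F = 1.12 × 2.032 × 11.1 / 0.39 = 64.77 mg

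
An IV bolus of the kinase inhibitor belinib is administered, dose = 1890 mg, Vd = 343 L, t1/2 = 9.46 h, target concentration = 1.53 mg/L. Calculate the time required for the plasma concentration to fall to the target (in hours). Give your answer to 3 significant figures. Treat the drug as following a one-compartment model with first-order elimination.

C₀ = Dose / Vd = 1890 / 343 = 5.510 mg/L
k = ln2 / t½ = 0.693147 / 9.46 = 0.07327 h⁻¹
t = ln(C₀ / C) / k = ln(5.510 / 1.53) / 0.07327
  = ln(3.601) / 0.07327 = 1.281 / 0.07327 = 17.48 h

17.5 h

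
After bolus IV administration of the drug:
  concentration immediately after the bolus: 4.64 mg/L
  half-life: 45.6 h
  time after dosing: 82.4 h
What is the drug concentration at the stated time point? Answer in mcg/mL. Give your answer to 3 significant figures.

1.33 mcg/mL

k = ln2 / t½ = 0.693147 / 45.6 = 0.01520 h⁻¹
C = C₀ · e^(−k·t) = 4.640 × e^(−0.01520 × 82.4)
  = 4.640 × 0.2858 = 1.326 mg/L
(1.326 mg/L = 1.326 mcg/mL)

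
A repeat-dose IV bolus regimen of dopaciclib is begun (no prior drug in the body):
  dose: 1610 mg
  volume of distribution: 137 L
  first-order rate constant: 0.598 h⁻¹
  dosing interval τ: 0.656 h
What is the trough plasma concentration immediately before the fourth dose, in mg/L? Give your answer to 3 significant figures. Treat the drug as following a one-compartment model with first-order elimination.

C₀ per dose = Dose / Vd = 1610 / 137 = 11.75 mg/L
Fraction remaining after one interval: r = e^(−kτ) = e^(−0.5980 × 0.656) = 0.6755
Before dose 4, 3 doses have been given (aged 1τ, 2τ, 3τ).
C_trough = C₀ × (r + r² + … + r^3) = C₀ × r(1−r^3)/(1−r)
        = 11.75 × 0.6755 × (1 − 0.3082) / (1 − 0.6755) = 16.92 mg/L

16.9 mg/L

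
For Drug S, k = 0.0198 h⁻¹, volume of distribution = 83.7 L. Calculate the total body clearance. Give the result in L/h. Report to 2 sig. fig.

1.7 L/h

CL = k × Vd = 0.0198 × 83.7 = 1.657 L/h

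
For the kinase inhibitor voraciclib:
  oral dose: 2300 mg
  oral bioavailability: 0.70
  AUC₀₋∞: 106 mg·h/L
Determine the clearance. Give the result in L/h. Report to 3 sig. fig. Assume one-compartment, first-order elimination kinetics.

CL = F·Dose / AUC = 0.70 × 2300 / 106 = 15.19 L/h

15.2 L/h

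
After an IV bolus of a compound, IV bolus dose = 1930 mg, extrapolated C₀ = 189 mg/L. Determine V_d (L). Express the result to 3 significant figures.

10.2 L

Vd = Dose / C₀ = 1930 / 189 = 10.21 L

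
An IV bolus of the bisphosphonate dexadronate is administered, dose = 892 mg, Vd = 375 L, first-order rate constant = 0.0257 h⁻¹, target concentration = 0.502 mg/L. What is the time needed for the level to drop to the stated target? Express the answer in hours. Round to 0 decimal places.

C₀ = Dose / Vd = 892.0 / 375 = 2.379 mg/L
t = ln(C₀ / C) / k = ln(2.379 / 0.502) / 0.02570
  = ln(4.739) / 0.02570 = 1.556 / 0.02570 = 60.54 h

61 h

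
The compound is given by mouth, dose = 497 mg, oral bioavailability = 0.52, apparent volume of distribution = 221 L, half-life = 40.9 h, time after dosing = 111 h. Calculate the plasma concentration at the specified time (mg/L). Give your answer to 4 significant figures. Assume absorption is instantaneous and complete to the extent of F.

Amount reaching circulation = F × Dose = 0.52 × 497.0 = 258.4 mg
C₀ = F·Dose / Vd = 258.4 / 221 = 1.169 mg/L
k = ln2 / t½ = 0.693147 / 40.9 = 0.01695 h⁻¹
C = C₀ · e^(−k·t) = 1.169 × e^(−0.01695 × 111)
  = 1.169 × 0.1524 = 0.1782 mg/L

0.1782 mg/L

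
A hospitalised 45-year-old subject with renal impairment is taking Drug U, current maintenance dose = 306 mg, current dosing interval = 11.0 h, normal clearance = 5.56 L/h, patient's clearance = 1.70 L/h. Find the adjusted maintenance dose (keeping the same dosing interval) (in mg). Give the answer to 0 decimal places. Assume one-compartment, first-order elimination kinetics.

94 mg

To keep the same average steady-state level, dosing rate must scale with clearance.
CL ratio = 1.70 / 5.56 = 0.3058
New dose (same interval) = 306 × 0.3058 = 93.57 mg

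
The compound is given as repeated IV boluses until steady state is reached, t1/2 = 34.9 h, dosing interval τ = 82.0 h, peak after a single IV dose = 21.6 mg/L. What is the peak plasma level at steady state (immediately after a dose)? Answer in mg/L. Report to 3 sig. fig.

k = ln2 / t½ = 0.693147 / 34.9 = 0.01986 h⁻¹
e^(−kτ) = e^(−0.01986 × 82.0) = 0.1962
Accumulation ratio R = 1 / (1 − e^(−kτ)) = 1 / (1 − 0.1962) = 1.244
Steady-state peak = C₀ × R = 21.6 × 1.244 = 26.87 mg/L

26.9 mg/L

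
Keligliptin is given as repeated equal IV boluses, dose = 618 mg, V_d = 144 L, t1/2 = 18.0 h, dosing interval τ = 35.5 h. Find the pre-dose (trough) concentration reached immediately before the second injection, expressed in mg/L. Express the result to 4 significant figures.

1.094 mg/L

C₀ per dose = Dose / Vd = 618 / 144 = 4.292 mg/L
k = ln2 / t½ = 0.693147 / 18.0 = 0.03851 h⁻¹
Fraction remaining after one interval: r = e^(−kτ) = e^(−0.03851 × 35.5) = 0.2548
Before dose 2, 1 dose has been given (aged 1τ).
C_trough = C₀ × r = 4.292 × 0.2548 = 1.094 mg/L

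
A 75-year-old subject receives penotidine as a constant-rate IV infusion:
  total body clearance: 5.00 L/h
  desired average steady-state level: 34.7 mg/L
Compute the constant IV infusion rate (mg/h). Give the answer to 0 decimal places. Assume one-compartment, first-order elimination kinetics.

174 mg/h

At steady state, infusion rate R₀ = Css × CL = 34.7 × 5.000 = 173.5 mg/h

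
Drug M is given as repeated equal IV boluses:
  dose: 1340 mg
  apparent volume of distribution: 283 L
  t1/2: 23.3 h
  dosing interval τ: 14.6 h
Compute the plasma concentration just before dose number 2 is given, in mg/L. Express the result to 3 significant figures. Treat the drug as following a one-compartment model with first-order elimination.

3.07 mg/L

C₀ per dose = Dose / Vd = 1340 / 283 = 4.735 mg/L
k = ln2 / t½ = 0.693147 / 23.3 = 0.02975 h⁻¹
Fraction remaining after one interval: r = e^(−kτ) = e^(−0.02975 × 14.6) = 0.6477
Before dose 2, 1 dose has been given (aged 1τ).
C_trough = C₀ × r = 4.735 × 0.6477 = 3.067 mg/L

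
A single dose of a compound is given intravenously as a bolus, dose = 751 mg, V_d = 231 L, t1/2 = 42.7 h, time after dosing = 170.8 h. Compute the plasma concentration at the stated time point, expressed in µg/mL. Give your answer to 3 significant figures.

C₀ = Dose / Vd = 751.0 / 231 = 3.251 mg/L
k = ln2 / t½ = 0.693147 / 42.7 = 0.01623 h⁻¹
t / t½ = 170.8 / 42.7 = 4 half-lives
C = C₀ × (1/2)^4 = 3.251 × 0.06250 = 0.2032 mg/L
(0.2032 mg/L = 0.2032 µg/mL)

0.203 µg/mL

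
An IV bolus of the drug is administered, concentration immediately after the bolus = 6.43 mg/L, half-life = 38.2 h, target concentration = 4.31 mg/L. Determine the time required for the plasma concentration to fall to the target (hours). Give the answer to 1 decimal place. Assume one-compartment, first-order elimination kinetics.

k = ln2 / t½ = 0.693147 / 38.2 = 0.01815 h⁻¹
t = ln(C₀ / C) / k = ln(6.430 / 4.31) / 0.01815
  = ln(1.492) / 0.01815 = 0.4001 / 0.01815 = 22.04 h

22.0 h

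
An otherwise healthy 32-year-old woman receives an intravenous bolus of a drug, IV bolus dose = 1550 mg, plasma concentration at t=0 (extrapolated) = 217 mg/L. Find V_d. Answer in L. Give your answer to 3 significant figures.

7.14 L

Vd = Dose / C₀ = 1550 / 217 = 7.143 L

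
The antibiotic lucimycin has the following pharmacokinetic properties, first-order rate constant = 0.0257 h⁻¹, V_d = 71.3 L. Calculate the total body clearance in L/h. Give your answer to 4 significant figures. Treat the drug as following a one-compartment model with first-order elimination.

CL = k × Vd = 0.0257 × 71.3 = 1.832 L/h

1.832 L/h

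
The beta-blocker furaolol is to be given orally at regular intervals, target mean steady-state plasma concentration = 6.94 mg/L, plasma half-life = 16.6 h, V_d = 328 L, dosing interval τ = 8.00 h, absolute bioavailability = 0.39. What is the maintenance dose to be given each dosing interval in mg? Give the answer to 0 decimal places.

1950 mg

k = ln2 / t½ = 0.693147 / 16.6 = 0.04176 h⁻¹
CL = k × Vd = 0.04176 × 328 = 13.70 L/h
At steady state, F × (Dose/τ) = Css × CL.
Dose = Css × CL × τ / F = 6.94 × 13.70 × 8.00 / 0.39 = 1950 mg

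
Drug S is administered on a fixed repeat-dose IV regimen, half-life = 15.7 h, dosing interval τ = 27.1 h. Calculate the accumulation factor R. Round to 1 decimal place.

k = ln2 / t½ = 0.693147 / 15.7 = 0.04415 h⁻¹
e^(−kτ) = e^(−0.04415 × 27.1) = 0.3023
Accumulation ratio R = 1 / (1 − e^(−kτ)) = 1 / (1 − 0.3023) = 1.433

1.4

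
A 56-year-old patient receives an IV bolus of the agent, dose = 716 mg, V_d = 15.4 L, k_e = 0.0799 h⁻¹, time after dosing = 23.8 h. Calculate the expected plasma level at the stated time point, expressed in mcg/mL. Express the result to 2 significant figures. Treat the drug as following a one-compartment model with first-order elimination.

C₀ = Dose / Vd = 716.0 / 15.4 = 46.49 mg/L
C = C₀ · e^(−k·t) = 46.49 × e^(−0.07990 × 23.8)
  = 46.49 × 0.1493 = 6.941 mg/L
(6.941 mg/L = 6.941 mcg/mL)

6.9 mcg/mL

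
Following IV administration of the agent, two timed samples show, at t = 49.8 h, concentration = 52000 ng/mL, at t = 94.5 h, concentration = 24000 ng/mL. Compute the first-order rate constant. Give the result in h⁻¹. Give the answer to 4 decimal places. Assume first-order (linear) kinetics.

k = ln(C₁/C₂) / (t₂ − t₁) = ln(52000/24000) / (94.5 − 49.8)
  = 0.7732 / 44.70 = 0.01730 h⁻¹

0.0173 h⁻¹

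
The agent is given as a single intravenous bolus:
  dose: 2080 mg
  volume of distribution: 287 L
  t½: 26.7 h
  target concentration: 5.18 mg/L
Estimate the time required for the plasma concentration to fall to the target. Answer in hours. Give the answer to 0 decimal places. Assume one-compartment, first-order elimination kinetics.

13 h

C₀ = Dose / Vd = 2080 / 287 = 7.247 mg/L
k = ln2 / t½ = 0.693147 / 26.7 = 0.02596 h⁻¹
t = ln(C₀ / C) / k = ln(7.247 / 5.18) / 0.02596
  = ln(1.399) / 0.02596 = 0.3358 / 0.02596 = 12.94 h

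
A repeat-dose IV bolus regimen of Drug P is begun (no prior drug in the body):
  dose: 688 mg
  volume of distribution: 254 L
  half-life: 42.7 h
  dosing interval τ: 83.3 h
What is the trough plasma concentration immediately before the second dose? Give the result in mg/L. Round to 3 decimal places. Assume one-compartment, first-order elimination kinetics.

C₀ per dose = Dose / Vd = 688 / 254 = 2.709 mg/L
k = ln2 / t½ = 0.693147 / 42.7 = 0.01623 h⁻¹
Fraction remaining after one interval: r = e^(−kτ) = e^(−0.01623 × 83.3) = 0.2587
Before dose 2, 1 dose has been given (aged 1τ).
C_trough = C₀ × r = 2.709 × 0.2587 = 0.7008 mg/L

0.701 mg/L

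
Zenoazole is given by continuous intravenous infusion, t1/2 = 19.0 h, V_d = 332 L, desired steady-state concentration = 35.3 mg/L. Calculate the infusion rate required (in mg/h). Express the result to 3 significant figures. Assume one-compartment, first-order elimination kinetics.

k = ln2 / t½ = 0.693147 / 19.0 = 0.03648 h⁻¹
CL = k × Vd = 0.03648 × 332 = 12.11 L/h
At steady state, infusion rate R₀ = Css × CL = 35.3 × 12.11 = 427.5 mg/h

428 mg/h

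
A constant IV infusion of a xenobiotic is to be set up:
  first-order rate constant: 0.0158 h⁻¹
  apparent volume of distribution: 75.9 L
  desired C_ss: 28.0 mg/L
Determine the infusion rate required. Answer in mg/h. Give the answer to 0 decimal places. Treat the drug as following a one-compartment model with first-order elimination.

34 mg/h

CL = k × Vd = 0.01580 × 75.9 = 1.199 L/h
At steady state, infusion rate R₀ = Css × CL = 28.0 × 1.199 = 33.57 mg/h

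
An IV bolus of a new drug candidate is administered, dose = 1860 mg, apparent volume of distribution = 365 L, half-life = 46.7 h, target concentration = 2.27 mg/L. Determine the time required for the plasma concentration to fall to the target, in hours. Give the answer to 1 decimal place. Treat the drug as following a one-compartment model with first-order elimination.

54.5 h

C₀ = Dose / Vd = 1860 / 365 = 5.096 mg/L
k = ln2 / t½ = 0.693147 / 46.7 = 0.01484 h⁻¹
t = ln(C₀ / C) / k = ln(5.096 / 2.27) / 0.01484
  = ln(2.245) / 0.01484 = 0.8087 / 0.01484 = 54.49 h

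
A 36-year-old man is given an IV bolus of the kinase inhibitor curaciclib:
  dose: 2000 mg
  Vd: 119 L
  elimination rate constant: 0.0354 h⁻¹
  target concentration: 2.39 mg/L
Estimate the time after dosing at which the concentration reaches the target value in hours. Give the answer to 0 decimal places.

55 h

C₀ = Dose / Vd = 2000 / 119 = 16.81 mg/L
t = ln(C₀ / C) / k = ln(16.81 / 2.39) / 0.03540
  = ln(7.033) / 0.03540 = 1.951 / 0.03540 = 55.11 h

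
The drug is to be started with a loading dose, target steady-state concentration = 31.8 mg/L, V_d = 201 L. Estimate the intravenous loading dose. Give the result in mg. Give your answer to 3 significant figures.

6390 mg

LD = Css × Vd = 31.8 × 201 = 6392 mg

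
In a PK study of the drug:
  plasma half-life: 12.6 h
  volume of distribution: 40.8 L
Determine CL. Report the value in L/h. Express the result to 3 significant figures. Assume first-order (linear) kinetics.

2.24 L/h

k = ln2 / t½ = 0.693147 / 12.6 = 0.05501 h⁻¹
CL = k × Vd = 0.05501 × 40.8 = 2.244 L/h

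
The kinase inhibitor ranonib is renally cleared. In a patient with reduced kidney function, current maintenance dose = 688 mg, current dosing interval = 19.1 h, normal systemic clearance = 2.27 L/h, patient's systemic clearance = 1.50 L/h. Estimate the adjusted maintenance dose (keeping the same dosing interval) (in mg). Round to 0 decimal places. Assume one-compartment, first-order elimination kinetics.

To keep the same average steady-state level, dosing rate must scale with clearance.
CL ratio = 1.50 / 2.27 = 0.6608
New dose (same interval) = 688 × 0.6608 = 454.6 mg

455 mg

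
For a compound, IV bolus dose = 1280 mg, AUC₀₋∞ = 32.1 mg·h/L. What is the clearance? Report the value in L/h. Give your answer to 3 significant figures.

39.9 L/h

CL = Dose / AUC = 1280 / 32.1 = 39.88 L/h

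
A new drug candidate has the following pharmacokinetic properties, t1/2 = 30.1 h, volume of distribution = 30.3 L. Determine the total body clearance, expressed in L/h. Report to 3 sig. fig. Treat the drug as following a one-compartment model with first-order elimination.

0.698 L/h

k = ln2 / t½ = 0.693147 / 30.1 = 0.02303 h⁻¹
CL = k × Vd = 0.02303 × 30.3 = 0.6978 L/h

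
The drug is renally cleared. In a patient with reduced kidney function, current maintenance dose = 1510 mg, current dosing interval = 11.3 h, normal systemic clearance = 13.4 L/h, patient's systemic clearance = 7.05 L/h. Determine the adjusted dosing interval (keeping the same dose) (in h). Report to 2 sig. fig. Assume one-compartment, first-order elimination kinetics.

21 h

To keep the same average steady-state level, dosing rate must scale with clearance.
CL ratio = 7.05 / 13.4 = 0.5261
New interval (same dose) = 11.3 / 0.5261 = 21.48 h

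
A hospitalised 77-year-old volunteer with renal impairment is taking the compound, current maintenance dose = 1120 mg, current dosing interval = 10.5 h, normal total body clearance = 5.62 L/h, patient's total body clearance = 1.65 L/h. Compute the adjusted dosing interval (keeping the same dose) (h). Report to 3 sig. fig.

35.8 h

To keep the same average steady-state level, dosing rate must scale with clearance.
CL ratio = 1.65 / 5.62 = 0.2936
New interval (same dose) = 10.5 / 0.2936 = 35.76 h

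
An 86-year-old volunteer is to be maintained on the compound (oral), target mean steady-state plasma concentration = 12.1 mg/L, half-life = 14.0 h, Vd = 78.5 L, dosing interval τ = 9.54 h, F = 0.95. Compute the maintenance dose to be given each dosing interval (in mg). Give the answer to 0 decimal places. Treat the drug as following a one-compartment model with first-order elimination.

k = ln2 / t½ = 0.693147 / 14.0 = 0.04951 h⁻¹
CL = k × Vd = 0.04951 × 78.5 = 3.887 L/h
At steady state, F × (Dose/τ) = Css × CL.
Dose = Css × CL × τ / F = 12.1 × 3.887 × 9.54 / 0.95 = 472.3 mg

472 mg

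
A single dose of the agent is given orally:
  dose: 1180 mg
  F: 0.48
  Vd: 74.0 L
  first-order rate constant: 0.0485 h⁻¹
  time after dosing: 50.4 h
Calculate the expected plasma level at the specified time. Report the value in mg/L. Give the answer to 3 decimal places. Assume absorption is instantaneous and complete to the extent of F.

Amount reaching circulation = F × Dose = 0.48 × 1180 = 566.4 mg
C₀ = F·Dose / Vd = 566.4 / 74.0 = 7.654 mg/L
C = C₀ · e^(−k·t) = 7.654 × e^(−0.04850 × 50.4)
  = 7.654 × 0.08678 = 0.6642 mg/L

0.664 mg/L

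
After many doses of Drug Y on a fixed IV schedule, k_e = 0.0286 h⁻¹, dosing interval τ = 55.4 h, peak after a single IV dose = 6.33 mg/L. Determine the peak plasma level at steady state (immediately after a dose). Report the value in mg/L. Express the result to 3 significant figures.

7.96 mg/L

e^(−kτ) = e^(−0.02860 × 55.4) = 0.2051
Accumulation ratio R = 1 / (1 − e^(−kτ)) = 1 / (1 − 0.2051) = 1.258
Steady-state peak = C₀ × R = 6.33 × 1.258 = 7.963 mg/L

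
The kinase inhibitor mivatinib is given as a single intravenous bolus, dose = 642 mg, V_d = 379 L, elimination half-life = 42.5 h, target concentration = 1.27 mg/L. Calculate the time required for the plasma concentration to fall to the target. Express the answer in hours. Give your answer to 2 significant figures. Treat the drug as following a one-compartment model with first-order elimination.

C₀ = Dose / Vd = 642.0 / 379 = 1.694 mg/L
k = ln2 / t½ = 0.693147 / 42.5 = 0.01631 h⁻¹
t = ln(C₀ / C) / k = ln(1.694 / 1.27) / 0.01631
  = ln(1.334) / 0.01631 = 0.2882 / 0.01631 = 17.67 h

18 h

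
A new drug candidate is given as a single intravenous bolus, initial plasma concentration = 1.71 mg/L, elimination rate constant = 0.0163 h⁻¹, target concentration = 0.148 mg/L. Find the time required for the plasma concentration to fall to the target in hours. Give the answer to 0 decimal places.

t = ln(C₀ / C) / k = ln(1.710 / 0.148) / 0.01630
  = ln(11.55) / 0.01630 = 2.447 / 0.01630 = 150.1 h

150 h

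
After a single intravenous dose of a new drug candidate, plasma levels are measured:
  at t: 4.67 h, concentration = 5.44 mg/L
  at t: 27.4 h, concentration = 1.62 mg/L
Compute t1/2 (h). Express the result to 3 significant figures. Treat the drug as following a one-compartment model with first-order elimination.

k = ln(C₁/C₂) / (t₂ − t₁) = ln(5.44/1.62) / (27.4 − 4.67)
  = 1.211 / 22.73 = 0.05328 h⁻¹
t½ = ln2 / k = 0.693147 / 0.05328 = 13.01 h

13.0 h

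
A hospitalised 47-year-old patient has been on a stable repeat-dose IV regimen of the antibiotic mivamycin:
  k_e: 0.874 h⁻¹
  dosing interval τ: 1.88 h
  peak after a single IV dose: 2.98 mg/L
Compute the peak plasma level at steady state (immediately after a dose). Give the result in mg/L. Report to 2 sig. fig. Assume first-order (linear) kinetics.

3.7 mg/L

e^(−kτ) = e^(−0.8740 × 1.88) = 0.1934
Accumulation ratio R = 1 / (1 − e^(−kτ)) = 1 / (1 − 0.1934) = 1.240
Steady-state peak = C₀ × R = 2.98 × 1.240 = 3.695 mg/L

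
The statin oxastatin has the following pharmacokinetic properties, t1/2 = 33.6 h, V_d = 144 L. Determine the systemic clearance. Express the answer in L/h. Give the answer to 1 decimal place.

k = ln2 / t½ = 0.693147 / 33.6 = 0.02063 h⁻¹
CL = k × Vd = 0.02063 × 144 = 2.971 L/h

3.0 L/h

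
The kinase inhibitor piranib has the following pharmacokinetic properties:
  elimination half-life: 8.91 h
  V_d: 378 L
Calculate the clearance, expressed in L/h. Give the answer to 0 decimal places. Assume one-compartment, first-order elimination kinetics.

29 L/h

k = ln2 / t½ = 0.693147 / 8.91 = 0.07779 h⁻¹
CL = k × Vd = 0.07779 × 378 = 29.40 L/h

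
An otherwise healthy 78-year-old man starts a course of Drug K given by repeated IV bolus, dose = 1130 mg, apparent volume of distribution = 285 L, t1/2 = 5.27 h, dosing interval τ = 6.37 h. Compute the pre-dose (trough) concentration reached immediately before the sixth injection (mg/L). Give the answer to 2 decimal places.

2.98 mg/L

C₀ per dose = Dose / Vd = 1130 / 285 = 3.965 mg/L
k = ln2 / t½ = 0.693147 / 5.27 = 0.1315 h⁻¹
Fraction remaining after one interval: r = e^(−kτ) = e^(−0.1315 × 6.37) = 0.4327
Before dose 6, 5 doses have been given (aged 1τ, 2τ, 3τ, 4τ, 5τ).
C_trough = C₀ × (r + r² + … + r^5) = C₀ × r(1−r^5)/(1−r)
        = 3.965 × 0.4327 × (1 − 0.01517) / (1 − 0.4327) = 2.978 mg/L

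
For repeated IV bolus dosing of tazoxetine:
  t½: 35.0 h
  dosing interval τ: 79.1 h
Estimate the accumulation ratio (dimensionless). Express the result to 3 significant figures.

k = ln2 / t½ = 0.693147 / 35.0 = 0.01980 h⁻¹
e^(−kτ) = e^(−0.01980 × 79.1) = 0.2088
Accumulation ratio R = 1 / (1 − e^(−kτ)) = 1 / (1 − 0.2088) = 1.264

1.26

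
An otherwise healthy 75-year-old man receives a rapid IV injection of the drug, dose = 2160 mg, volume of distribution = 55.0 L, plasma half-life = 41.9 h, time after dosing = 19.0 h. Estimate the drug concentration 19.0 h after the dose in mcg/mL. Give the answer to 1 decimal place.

C₀ = Dose / Vd = 2160 / 55.0 = 39.27 mg/L
k = ln2 / t½ = 0.693147 / 41.9 = 0.01654 h⁻¹
C = C₀ · e^(−k·t) = 39.27 × e^(−0.01654 × 19.0)
  = 39.27 × 0.7303 = 28.68 mg/L
(28.68 mg/L = 28.68 mcg/mL)

28.7 mcg/mL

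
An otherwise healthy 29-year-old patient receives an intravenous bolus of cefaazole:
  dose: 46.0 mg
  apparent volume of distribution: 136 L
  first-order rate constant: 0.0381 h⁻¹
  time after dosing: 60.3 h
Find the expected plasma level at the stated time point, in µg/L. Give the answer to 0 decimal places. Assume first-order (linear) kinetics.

34 µg/L

C₀ = Dose / Vd = 46.00 / 136 = 0.3382 mg/L
C = C₀ · e^(−k·t) = 0.3382 × e^(−0.03810 × 60.3)
  = 0.3382 × 0.1005 = 0.03399 mg/L
Convert: 0.03399 mg/L × 1000 = 33.99 µg/L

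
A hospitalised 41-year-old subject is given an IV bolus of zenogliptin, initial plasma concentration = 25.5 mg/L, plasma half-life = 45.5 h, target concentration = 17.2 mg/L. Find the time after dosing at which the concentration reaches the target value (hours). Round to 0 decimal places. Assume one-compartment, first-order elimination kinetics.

26 h

k = ln2 / t½ = 0.693147 / 45.5 = 0.01523 h⁻¹
t = ln(C₀ / C) / k = ln(25.50 / 17.2) / 0.01523
  = ln(1.483) / 0.01523 = 0.3941 / 0.01523 = 25.88 h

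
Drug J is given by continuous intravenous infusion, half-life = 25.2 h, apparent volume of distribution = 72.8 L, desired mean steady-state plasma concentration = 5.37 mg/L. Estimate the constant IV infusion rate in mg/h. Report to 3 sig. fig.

10.8 mg/h

k = ln2 / t½ = 0.693147 / 25.2 = 0.02751 h⁻¹
CL = k × Vd = 0.02751 × 72.8 = 2.003 L/h
At steady state, infusion rate R₀ = Css × CL = 5.37 × 2.003 = 10.76 mg/h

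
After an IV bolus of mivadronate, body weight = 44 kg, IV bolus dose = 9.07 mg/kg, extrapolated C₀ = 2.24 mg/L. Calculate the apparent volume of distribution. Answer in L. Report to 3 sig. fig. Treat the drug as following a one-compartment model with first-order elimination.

178 L

Dose = 9.07 × 44 = 399.1 mg
Vd = Dose / C₀ = 399.1 / 2.24 = 178.2 L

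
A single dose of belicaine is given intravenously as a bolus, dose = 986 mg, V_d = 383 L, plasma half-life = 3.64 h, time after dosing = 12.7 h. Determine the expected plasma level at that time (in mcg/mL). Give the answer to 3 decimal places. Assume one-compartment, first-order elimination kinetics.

0.229 mcg/mL

C₀ = Dose / Vd = 986.0 / 383 = 2.574 mg/L
k = ln2 / t½ = 0.693147 / 3.64 = 0.1904 h⁻¹
C = C₀ · e^(−k·t) = 2.574 × e^(−0.1904 × 12.7)
  = 2.574 × 0.08909 = 0.2293 mg/L
(0.2293 mg/L = 0.2293 mcg/mL)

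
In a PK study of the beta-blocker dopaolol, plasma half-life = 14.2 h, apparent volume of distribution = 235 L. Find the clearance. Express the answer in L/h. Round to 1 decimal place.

11.5 L/h

k = ln2 / t½ = 0.693147 / 14.2 = 0.04881 h⁻¹
CL = k × Vd = 0.04881 × 235 = 11.47 L/h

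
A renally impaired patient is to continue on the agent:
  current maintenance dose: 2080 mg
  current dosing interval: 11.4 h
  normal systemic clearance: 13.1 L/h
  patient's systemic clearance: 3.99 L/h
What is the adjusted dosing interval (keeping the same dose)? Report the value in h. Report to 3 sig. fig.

To keep the same average steady-state level, dosing rate must scale with clearance.
CL ratio = 3.99 / 13.1 = 0.3046
New interval (same dose) = 11.4 / 0.3046 = 37.43 h

37.4 h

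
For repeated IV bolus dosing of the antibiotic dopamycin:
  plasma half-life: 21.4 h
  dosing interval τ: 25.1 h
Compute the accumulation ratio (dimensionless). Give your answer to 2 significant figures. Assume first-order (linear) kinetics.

k = ln2 / t½ = 0.693147 / 21.4 = 0.03239 h⁻¹
e^(−kτ) = e^(−0.03239 × 25.1) = 0.4435
Accumulation ratio R = 1 / (1 − e^(−kτ)) = 1 / (1 − 0.4435) = 1.797

1.8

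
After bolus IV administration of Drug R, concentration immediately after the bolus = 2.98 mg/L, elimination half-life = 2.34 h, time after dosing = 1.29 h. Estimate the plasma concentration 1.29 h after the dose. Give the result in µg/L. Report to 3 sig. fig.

k = ln2 / t½ = 0.693147 / 2.34 = 0.2962 h⁻¹
C = C₀ · e^(−k·t) = 2.980 × e^(−0.2962 × 1.29)
  = 2.980 × 0.6824 = 2.034 mg/L
Convert: 2.034 mg/L × 1000 = 2034 µg/L

2030 µg/L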